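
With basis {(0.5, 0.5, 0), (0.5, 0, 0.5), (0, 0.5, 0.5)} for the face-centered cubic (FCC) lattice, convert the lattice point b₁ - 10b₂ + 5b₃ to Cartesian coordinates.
(-4.5, 3, -2.5)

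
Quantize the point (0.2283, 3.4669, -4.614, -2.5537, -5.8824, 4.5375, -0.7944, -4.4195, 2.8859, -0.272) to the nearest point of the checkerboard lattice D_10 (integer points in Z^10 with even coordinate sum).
(0, 3, -5, -3, -6, 5, -1, -4, 3, 0)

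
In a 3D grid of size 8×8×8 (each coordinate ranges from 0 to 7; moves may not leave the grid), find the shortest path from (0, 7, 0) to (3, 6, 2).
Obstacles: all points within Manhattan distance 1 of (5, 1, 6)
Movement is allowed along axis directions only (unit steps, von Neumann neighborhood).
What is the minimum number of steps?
6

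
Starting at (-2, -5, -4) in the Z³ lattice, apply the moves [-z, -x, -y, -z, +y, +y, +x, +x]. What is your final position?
(-1, -4, -6)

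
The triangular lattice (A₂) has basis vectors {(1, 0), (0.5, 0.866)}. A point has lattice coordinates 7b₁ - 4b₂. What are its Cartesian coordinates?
(5, -3.464)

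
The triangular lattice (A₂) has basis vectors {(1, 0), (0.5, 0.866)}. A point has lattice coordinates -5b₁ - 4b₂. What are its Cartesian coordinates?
(-7, -3.464)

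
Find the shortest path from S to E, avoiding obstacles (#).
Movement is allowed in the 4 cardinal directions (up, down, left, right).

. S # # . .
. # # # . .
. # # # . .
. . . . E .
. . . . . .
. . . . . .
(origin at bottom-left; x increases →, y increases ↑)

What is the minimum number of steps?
8
(one shortest path: (1, 5) → (0, 5) → (0, 4) → (0, 3) → (0, 2) → (1, 2) → (2, 2) → (3, 2) → (4, 2))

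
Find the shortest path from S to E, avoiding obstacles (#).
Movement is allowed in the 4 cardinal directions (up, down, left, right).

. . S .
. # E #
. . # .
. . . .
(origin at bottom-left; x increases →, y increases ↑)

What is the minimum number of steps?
1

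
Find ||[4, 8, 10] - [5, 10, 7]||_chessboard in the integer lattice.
3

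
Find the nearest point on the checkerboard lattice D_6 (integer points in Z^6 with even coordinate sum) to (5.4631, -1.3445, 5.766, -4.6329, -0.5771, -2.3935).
(5, -1, 6, -5, -1, -2)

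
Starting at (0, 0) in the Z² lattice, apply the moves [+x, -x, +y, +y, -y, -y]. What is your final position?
(0, 0)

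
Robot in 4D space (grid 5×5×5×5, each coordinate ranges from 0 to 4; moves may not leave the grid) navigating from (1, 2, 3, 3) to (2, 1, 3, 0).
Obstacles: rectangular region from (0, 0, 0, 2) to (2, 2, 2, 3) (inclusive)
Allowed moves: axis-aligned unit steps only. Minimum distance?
5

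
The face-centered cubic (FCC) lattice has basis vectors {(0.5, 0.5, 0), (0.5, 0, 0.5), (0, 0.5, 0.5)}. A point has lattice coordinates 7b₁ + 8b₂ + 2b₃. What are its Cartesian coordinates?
(7.5, 4.5, 5)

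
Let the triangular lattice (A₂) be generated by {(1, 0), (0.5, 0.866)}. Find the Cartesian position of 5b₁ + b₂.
(5.5, 0.866)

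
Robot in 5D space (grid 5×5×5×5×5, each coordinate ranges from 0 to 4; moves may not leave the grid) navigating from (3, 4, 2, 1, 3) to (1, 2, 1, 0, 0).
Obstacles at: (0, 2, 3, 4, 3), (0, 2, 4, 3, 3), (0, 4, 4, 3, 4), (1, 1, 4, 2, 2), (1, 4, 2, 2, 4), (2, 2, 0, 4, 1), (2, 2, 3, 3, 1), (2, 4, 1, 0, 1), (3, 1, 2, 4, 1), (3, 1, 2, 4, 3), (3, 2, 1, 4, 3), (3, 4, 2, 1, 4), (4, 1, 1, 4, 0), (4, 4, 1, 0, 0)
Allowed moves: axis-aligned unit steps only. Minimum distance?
9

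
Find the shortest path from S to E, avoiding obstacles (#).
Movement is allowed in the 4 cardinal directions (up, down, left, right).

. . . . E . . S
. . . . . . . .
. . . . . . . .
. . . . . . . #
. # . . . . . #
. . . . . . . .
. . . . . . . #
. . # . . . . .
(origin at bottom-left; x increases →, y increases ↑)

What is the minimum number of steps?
3
(one shortest path: (7, 7) → (6, 7) → (5, 7) → (4, 7))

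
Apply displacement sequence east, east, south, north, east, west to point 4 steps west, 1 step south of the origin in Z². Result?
(-2, -1)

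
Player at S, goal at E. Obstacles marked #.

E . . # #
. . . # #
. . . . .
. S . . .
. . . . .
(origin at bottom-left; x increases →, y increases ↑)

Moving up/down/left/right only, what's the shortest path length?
4
(one shortest path: (1, 1) → (0, 1) → (0, 2) → (0, 3) → (0, 4))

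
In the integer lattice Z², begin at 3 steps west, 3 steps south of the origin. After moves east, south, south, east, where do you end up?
(-1, -5)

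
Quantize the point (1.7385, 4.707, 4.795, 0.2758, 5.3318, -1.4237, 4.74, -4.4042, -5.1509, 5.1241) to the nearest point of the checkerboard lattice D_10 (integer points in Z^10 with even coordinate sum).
(2, 5, 5, 0, 5, -2, 5, -4, -5, 5)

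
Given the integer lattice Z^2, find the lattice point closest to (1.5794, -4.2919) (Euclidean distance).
(2, -4)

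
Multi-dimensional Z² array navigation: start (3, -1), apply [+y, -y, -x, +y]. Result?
(2, 0)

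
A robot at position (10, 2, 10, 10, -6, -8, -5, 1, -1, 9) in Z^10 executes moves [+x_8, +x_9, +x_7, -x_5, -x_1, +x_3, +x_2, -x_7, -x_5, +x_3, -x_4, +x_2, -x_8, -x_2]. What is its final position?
(9, 3, 12, 9, -8, -8, -5, 1, 0, 9)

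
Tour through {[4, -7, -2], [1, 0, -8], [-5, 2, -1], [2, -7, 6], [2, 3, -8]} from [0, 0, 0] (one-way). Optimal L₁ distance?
53
(one optimal route: (0, 0, 0) → (-5, 2, -1) → (2, 3, -8) → (1, 0, -8) → (4, -7, -2) → (2, -7, 6))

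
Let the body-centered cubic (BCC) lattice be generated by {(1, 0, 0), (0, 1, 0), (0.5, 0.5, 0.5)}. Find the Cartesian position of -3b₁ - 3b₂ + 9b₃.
(1.5, 1.5, 4.5)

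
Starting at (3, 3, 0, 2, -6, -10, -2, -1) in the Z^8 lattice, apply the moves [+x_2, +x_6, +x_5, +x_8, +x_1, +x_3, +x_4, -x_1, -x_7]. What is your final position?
(3, 4, 1, 3, -5, -9, -3, 0)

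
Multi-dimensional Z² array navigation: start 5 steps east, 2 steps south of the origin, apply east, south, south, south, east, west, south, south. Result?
(6, -7)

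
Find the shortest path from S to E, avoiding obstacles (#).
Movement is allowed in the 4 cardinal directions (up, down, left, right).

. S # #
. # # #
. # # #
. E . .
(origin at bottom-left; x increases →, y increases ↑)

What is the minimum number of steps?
5
(one shortest path: (1, 3) → (0, 3) → (0, 2) → (0, 1) → (0, 0) → (1, 0))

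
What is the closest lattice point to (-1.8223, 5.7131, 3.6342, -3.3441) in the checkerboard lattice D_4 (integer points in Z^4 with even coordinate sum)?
(-2, 6, 3, -3)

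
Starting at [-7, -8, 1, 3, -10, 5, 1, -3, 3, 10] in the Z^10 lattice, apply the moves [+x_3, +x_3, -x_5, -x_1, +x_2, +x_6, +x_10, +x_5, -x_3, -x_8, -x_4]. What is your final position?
(-8, -7, 2, 2, -10, 6, 1, -4, 3, 11)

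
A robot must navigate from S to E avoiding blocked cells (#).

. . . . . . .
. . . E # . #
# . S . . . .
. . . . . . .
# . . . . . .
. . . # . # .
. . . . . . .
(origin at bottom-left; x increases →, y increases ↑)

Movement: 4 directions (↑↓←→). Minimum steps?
2
(one shortest path: (2, 4) → (3, 4) → (3, 5))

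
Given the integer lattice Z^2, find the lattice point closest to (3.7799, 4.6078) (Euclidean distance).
(4, 5)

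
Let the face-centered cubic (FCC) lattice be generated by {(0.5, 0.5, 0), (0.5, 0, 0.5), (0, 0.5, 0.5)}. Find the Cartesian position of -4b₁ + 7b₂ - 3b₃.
(1.5, -3.5, 2)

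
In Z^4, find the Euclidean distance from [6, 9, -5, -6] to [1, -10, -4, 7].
23.5797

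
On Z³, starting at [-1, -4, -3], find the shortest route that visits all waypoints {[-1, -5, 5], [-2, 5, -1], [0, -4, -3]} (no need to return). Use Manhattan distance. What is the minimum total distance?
28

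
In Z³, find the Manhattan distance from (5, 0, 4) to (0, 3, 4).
8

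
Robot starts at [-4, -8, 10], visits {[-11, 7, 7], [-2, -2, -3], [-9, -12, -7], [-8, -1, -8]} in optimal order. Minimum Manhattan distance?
78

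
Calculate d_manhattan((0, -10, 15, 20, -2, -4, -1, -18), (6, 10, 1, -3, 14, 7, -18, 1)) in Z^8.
126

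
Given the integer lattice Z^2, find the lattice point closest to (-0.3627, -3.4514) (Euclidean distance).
(0, -3)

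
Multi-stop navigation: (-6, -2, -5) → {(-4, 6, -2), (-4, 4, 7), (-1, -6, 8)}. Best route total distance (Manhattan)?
38
(one optimal route: (-6, -2, -5) → (-4, 6, -2) → (-4, 4, 7) → (-1, -6, 8))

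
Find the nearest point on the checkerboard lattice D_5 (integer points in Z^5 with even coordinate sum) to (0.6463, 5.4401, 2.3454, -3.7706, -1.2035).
(1, 6, 2, -4, -1)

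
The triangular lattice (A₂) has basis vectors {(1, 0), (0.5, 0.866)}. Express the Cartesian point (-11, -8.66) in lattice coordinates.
-6b₁ - 10b₂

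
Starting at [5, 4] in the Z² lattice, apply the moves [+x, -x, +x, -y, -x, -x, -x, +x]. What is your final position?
(4, 3)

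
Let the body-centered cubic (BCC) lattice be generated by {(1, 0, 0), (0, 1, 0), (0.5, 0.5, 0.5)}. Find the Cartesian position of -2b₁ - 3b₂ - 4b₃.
(-4, -5, -2)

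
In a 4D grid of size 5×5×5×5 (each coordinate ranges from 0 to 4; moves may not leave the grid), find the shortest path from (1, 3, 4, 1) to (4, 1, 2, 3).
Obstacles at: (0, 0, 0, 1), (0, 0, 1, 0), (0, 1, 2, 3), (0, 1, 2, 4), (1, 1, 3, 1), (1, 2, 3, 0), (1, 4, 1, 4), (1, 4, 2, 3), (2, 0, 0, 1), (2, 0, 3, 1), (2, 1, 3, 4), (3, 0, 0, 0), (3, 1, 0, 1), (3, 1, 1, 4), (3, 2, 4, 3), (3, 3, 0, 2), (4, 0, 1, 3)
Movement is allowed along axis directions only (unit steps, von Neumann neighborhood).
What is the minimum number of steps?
9
(one shortest path: (1, 3, 4, 1) → (2, 3, 4, 1) → (3, 3, 4, 1) → (4, 3, 4, 1) → (4, 2, 4, 1) → (4, 1, 4, 1) → (4, 1, 3, 1) → (4, 1, 2, 1) → (4, 1, 2, 2) → (4, 1, 2, 3))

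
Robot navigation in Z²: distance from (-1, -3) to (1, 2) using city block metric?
7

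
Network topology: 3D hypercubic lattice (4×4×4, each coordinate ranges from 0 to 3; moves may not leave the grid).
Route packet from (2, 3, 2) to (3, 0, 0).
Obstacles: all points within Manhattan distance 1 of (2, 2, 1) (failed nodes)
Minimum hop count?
6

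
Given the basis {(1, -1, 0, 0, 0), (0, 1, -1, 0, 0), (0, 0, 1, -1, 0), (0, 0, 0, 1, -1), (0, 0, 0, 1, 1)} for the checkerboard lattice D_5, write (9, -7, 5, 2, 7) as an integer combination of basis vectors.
9b₁ + 2b₂ + 7b₃ + b₄ + 8b₅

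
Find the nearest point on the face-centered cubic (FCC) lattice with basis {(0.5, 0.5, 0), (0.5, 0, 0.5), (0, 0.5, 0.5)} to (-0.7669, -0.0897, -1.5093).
(-0.5, 0, -1.5)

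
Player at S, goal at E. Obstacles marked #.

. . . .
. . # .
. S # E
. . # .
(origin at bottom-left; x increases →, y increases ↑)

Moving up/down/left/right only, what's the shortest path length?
6
(one shortest path: (1, 1) → (1, 2) → (1, 3) → (2, 3) → (3, 3) → (3, 2) → (3, 1))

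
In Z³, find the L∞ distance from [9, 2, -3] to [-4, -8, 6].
13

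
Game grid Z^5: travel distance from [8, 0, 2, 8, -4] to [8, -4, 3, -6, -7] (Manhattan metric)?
22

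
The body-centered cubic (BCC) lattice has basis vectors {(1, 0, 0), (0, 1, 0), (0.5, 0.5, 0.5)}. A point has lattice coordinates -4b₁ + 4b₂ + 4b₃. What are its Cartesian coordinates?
(-2, 6, 2)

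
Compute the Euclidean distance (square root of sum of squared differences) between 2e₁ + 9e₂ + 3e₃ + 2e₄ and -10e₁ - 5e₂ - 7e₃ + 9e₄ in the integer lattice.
22.1133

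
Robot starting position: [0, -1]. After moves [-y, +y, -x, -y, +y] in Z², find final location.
(-1, -1)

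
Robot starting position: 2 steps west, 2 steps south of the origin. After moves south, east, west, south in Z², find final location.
(-2, -4)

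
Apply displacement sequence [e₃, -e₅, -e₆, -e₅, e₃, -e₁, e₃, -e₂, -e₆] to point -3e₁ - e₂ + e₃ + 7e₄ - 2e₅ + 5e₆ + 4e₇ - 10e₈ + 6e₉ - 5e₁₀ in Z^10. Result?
(-4, -2, 4, 7, -4, 3, 4, -10, 6, -5)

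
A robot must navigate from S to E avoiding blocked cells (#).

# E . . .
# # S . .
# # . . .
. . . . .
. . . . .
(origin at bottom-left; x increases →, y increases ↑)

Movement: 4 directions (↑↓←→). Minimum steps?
2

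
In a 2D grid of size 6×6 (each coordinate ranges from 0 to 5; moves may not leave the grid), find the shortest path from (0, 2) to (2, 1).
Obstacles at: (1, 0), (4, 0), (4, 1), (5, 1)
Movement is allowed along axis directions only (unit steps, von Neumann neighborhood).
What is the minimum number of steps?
3
(one shortest path: (0, 2) → (1, 2) → (2, 2) → (2, 1))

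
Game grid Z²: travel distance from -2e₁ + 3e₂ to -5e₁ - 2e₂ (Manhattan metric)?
8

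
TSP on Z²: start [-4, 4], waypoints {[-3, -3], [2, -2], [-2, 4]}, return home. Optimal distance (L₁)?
26
(one optimal route: (-4, 4) → (-3, -3) → (2, -2) → (-2, 4) → (-4, 4))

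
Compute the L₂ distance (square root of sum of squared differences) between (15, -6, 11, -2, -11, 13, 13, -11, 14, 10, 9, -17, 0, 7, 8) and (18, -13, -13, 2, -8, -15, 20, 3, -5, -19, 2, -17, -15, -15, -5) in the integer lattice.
61.7819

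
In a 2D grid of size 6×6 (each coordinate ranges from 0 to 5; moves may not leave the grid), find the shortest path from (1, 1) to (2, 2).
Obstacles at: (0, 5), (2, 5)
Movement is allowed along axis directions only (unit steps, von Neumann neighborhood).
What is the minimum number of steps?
2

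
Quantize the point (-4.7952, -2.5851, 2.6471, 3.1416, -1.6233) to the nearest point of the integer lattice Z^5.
(-5, -3, 3, 3, -2)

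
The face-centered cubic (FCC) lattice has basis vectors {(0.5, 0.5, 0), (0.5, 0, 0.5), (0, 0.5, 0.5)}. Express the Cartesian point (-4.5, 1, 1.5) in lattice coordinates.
-5b₁ - 4b₂ + 7b₃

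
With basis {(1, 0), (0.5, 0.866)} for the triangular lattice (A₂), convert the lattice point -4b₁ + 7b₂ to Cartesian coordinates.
(-0.5, 6.062)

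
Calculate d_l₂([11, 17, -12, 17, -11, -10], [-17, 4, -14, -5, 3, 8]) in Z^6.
44.2832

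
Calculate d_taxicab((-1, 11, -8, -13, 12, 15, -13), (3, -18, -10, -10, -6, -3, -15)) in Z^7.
76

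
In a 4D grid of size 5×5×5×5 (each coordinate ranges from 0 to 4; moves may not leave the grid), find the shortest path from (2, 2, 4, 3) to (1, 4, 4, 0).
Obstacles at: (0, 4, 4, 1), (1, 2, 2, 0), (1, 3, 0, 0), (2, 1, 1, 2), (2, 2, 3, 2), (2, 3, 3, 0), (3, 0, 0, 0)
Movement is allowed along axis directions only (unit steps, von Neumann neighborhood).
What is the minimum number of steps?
6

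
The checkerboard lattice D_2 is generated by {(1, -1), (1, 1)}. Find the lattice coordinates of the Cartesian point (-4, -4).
-4b₂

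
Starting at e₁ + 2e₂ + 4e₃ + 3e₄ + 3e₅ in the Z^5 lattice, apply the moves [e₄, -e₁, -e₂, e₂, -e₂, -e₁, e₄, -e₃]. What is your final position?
(-1, 1, 3, 5, 3)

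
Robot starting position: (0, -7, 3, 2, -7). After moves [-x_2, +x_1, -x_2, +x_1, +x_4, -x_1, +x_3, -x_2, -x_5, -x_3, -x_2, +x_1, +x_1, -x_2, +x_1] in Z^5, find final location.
(4, -12, 3, 3, -8)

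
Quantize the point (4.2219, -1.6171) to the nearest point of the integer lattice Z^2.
(4, -2)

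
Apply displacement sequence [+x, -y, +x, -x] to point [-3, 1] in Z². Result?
(-2, 0)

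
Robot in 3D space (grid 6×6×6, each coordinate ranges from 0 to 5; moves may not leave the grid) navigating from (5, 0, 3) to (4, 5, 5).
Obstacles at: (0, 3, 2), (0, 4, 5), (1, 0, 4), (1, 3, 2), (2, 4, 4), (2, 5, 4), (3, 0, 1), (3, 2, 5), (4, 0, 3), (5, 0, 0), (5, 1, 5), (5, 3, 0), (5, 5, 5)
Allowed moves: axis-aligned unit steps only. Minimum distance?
8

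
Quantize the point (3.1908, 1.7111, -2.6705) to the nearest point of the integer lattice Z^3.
(3, 2, -3)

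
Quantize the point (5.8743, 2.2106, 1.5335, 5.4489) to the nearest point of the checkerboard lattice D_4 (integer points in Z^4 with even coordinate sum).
(6, 2, 1, 5)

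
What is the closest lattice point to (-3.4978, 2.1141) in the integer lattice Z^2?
(-3, 2)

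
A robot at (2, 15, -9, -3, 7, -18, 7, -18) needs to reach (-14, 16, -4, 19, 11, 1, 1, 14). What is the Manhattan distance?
105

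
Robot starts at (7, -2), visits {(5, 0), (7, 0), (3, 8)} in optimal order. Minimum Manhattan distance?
14
(one optimal route: (7, -2) → (7, 0) → (5, 0) → (3, 8))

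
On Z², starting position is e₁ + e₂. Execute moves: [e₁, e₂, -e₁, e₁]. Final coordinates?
(2, 2)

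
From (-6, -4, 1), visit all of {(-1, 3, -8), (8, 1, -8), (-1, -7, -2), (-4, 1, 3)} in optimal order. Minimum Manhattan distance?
52
(one optimal route: (-6, -4, 1) → (-4, 1, 3) → (-1, -7, -2) → (-1, 3, -8) → (8, 1, -8))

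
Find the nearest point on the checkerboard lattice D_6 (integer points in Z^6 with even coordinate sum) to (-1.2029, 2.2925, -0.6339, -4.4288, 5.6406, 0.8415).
(-1, 2, -1, -5, 6, 1)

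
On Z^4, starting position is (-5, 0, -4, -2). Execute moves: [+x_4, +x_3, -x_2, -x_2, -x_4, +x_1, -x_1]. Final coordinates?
(-5, -2, -3, -2)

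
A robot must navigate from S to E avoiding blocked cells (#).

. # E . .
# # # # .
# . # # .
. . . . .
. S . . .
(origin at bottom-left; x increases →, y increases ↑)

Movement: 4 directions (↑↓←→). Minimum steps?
9
(one shortest path: (1, 0) → (2, 0) → (3, 0) → (4, 0) → (4, 1) → (4, 2) → (4, 3) → (4, 4) → (3, 4) → (2, 4))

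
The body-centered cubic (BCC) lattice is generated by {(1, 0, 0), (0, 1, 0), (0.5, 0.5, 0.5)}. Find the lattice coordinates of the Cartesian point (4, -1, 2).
2b₁ - 3b₂ + 4b₃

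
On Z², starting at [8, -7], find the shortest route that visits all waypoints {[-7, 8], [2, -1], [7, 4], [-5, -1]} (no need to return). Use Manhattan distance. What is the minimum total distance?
40
(one optimal route: (8, -7) → (7, 4) → (2, -1) → (-5, -1) → (-7, 8))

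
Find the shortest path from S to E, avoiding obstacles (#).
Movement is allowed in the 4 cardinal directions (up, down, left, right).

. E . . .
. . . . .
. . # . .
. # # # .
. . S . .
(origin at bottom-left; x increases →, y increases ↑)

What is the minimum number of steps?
7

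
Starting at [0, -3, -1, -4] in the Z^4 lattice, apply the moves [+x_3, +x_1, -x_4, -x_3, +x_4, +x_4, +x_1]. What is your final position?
(2, -3, -1, -3)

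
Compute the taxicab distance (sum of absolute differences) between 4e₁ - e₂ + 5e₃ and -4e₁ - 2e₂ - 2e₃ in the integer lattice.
16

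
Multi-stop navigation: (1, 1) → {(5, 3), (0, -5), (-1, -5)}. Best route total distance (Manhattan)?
20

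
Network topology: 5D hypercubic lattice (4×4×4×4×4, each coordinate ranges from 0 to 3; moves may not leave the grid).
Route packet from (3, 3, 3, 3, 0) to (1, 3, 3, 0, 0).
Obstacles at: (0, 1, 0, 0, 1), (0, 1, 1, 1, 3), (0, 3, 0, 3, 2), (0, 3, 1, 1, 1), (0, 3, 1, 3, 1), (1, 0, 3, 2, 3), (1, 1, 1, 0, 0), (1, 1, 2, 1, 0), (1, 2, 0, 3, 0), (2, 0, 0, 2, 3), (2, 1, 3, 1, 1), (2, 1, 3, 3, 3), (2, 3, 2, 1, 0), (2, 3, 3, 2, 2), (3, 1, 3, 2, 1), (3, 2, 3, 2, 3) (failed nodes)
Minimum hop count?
5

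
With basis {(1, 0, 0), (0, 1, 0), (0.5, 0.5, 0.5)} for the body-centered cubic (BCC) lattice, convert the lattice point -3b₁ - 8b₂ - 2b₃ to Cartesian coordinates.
(-4, -9, -1)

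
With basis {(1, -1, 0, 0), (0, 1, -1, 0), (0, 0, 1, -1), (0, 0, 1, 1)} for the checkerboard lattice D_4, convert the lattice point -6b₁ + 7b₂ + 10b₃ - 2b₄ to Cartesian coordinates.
(-6, 13, 1, -12)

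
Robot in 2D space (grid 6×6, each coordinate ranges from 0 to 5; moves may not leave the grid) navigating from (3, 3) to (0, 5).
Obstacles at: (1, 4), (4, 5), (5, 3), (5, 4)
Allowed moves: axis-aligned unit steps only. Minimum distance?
5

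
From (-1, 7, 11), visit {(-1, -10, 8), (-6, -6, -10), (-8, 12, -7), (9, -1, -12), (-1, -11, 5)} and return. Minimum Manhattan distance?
136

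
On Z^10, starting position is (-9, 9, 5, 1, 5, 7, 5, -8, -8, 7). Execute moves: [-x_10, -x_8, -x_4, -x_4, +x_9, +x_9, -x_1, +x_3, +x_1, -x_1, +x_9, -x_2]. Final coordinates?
(-10, 8, 6, -1, 5, 7, 5, -9, -5, 6)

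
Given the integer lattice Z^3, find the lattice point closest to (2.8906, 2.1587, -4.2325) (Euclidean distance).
(3, 2, -4)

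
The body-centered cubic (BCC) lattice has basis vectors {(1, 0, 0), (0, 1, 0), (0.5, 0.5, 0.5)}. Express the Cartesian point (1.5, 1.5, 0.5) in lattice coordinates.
b₁ + b₂ + b₃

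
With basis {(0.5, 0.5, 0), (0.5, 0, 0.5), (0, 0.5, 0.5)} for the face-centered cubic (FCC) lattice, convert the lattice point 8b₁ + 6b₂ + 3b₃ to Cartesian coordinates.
(7, 5.5, 4.5)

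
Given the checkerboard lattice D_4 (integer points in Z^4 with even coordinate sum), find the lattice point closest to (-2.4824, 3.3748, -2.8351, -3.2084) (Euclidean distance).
(-3, 3, -3, -3)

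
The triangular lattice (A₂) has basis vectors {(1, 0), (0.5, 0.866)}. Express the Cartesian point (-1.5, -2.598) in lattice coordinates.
-3b₂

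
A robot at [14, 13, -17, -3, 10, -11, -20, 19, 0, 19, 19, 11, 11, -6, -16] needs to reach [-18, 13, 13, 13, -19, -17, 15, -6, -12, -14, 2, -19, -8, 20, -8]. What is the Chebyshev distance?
35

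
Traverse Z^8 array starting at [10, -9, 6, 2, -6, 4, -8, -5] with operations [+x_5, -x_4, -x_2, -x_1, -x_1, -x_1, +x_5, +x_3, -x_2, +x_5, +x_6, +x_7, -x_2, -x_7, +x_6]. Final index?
(7, -12, 7, 1, -3, 6, -8, -5)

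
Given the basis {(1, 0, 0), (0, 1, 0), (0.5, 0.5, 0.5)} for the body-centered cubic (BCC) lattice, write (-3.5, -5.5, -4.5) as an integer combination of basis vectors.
b₁ - b₂ - 9b₃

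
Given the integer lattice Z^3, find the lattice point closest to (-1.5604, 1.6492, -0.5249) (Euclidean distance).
(-2, 2, -1)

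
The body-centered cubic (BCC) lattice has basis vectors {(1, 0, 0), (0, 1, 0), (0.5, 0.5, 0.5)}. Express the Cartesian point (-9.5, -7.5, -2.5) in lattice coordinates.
-7b₁ - 5b₂ - 5b₃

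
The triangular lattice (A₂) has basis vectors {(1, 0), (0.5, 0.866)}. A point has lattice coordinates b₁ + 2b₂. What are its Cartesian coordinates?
(2, 1.732)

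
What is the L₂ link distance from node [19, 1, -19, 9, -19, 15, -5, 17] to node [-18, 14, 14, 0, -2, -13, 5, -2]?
65.1306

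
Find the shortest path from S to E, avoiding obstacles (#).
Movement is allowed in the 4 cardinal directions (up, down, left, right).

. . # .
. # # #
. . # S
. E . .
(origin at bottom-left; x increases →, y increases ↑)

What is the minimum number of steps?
3
(one shortest path: (3, 1) → (3, 0) → (2, 0) → (1, 0))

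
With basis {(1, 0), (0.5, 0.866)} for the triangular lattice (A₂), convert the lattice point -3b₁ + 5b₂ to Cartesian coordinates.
(-0.5, 4.33)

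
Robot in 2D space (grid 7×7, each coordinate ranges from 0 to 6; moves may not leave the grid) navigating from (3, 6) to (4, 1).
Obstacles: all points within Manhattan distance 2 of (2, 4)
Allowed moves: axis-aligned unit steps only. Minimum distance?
8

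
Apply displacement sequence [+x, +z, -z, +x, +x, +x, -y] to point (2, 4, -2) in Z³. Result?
(6, 3, -2)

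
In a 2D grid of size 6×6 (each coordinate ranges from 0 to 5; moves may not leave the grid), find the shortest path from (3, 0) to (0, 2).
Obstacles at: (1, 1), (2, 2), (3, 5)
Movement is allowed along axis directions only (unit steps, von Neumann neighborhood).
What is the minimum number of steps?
5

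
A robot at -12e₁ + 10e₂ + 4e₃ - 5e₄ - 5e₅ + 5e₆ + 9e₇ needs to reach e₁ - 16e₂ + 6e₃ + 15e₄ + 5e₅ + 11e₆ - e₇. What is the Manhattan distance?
87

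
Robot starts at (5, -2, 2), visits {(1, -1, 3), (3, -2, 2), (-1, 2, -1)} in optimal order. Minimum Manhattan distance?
15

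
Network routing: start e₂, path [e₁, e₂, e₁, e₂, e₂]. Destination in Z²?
(2, 4)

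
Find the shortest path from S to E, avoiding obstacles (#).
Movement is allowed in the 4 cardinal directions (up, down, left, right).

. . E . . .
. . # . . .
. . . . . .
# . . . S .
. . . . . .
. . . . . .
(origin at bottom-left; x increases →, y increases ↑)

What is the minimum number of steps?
5
(one shortest path: (4, 2) → (3, 2) → (3, 3) → (3, 4) → (3, 5) → (2, 5))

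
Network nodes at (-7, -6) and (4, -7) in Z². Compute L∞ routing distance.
11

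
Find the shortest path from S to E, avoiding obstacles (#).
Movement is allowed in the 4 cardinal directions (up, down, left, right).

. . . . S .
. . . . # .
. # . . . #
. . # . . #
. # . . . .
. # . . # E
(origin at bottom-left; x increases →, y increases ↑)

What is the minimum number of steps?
8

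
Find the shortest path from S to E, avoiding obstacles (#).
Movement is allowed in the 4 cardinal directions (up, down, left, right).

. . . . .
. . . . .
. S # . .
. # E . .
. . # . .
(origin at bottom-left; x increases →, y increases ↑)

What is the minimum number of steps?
6
(one shortest path: (1, 2) → (1, 3) → (2, 3) → (3, 3) → (3, 2) → (3, 1) → (2, 1))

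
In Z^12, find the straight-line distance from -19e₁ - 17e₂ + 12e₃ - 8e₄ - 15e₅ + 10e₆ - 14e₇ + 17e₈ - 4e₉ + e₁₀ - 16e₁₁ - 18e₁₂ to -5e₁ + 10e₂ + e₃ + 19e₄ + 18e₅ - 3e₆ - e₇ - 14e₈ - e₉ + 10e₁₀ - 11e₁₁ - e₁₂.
67.5796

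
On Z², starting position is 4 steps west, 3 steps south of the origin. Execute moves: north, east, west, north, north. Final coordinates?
(-4, 0)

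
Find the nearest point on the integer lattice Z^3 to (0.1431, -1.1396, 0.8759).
(0, -1, 1)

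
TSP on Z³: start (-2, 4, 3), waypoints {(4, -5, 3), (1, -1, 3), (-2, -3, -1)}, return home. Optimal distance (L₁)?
38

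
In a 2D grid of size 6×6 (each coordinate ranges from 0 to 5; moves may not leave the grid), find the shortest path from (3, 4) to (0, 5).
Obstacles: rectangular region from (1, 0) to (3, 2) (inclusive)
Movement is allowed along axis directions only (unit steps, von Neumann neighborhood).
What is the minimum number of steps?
4
(one shortest path: (3, 4) → (2, 4) → (1, 4) → (0, 4) → (0, 5))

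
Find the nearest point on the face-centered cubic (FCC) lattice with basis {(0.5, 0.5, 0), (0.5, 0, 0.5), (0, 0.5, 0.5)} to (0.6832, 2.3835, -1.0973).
(0.5, 2.5, -1)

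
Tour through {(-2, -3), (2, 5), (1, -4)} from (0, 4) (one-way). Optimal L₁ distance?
17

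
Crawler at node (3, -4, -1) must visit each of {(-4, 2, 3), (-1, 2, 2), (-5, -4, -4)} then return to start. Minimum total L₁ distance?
42
(one optimal route: (3, -4, -1) → (-1, 2, 2) → (-4, 2, 3) → (-5, -4, -4) → (3, -4, -1))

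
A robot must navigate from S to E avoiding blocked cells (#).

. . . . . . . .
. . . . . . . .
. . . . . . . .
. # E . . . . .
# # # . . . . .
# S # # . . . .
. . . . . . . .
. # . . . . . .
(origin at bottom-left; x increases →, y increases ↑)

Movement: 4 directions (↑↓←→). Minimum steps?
9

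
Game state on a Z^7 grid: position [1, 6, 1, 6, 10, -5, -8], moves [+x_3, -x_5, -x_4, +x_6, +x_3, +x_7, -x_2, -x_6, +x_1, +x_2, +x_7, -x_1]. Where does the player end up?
(1, 6, 3, 5, 9, -5, -6)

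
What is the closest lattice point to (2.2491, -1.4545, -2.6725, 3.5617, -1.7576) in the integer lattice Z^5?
(2, -1, -3, 4, -2)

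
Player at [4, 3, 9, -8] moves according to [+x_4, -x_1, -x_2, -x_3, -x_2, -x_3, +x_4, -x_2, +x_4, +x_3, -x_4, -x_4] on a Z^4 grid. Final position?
(3, 0, 8, -7)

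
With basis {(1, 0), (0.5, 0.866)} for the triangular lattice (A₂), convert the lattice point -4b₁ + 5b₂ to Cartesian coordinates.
(-1.5, 4.33)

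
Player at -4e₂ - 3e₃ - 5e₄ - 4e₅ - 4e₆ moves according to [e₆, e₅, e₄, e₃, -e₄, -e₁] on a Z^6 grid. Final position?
(-1, -4, -2, -5, -3, -3)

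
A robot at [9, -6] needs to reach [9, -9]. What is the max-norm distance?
3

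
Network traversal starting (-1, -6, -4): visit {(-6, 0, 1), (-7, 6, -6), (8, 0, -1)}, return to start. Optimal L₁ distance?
68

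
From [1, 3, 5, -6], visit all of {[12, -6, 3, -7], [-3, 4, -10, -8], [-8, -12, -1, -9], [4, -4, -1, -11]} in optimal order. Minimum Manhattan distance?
93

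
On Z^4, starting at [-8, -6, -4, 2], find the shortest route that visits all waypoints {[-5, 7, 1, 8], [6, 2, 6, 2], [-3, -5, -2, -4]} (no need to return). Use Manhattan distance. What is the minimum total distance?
70
(one optimal route: (-8, -6, -4, 2) → (-3, -5, -2, -4) → (-5, 7, 1, 8) → (6, 2, 6, 2))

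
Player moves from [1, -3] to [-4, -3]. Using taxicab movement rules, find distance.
5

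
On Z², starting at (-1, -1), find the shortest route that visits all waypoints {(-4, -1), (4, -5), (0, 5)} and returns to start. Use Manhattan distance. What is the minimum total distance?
36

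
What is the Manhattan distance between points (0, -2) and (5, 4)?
11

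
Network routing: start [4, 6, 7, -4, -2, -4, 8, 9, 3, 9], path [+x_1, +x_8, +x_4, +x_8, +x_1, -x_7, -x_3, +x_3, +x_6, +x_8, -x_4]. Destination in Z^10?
(6, 6, 7, -4, -2, -3, 7, 12, 3, 9)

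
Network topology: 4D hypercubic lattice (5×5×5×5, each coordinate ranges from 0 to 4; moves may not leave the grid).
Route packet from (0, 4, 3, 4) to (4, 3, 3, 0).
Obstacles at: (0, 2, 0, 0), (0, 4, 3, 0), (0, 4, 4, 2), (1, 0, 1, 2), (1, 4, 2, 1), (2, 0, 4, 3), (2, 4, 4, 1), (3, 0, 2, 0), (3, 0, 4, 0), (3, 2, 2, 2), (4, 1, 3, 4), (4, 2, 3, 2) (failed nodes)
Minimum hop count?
9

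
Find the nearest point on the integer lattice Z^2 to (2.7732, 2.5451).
(3, 3)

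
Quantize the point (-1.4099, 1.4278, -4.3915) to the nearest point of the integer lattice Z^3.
(-1, 1, -4)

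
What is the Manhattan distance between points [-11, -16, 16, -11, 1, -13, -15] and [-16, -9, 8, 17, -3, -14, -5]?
63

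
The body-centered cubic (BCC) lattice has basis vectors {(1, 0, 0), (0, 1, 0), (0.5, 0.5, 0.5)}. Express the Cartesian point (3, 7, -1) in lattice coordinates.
4b₁ + 8b₂ - 2b₃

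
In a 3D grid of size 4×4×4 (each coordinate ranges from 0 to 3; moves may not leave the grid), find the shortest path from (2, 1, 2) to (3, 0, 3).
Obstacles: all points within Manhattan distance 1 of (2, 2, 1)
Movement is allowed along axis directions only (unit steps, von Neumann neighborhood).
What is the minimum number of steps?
3
(one shortest path: (2, 1, 2) → (3, 1, 2) → (3, 0, 2) → (3, 0, 3))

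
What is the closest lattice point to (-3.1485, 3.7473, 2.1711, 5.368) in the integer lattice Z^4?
(-3, 4, 2, 5)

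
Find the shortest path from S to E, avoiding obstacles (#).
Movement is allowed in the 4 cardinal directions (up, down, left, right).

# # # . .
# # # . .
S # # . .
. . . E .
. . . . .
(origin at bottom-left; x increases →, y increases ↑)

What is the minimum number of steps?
4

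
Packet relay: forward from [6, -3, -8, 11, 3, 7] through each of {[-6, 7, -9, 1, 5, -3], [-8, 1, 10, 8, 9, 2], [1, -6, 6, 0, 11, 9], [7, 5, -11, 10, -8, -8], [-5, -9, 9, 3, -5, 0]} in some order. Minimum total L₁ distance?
201
(one optimal route: (6, -3, -8, 11, 3, 7) → (7, 5, -11, 10, -8, -8) → (-6, 7, -9, 1, 5, -3) → (-8, 1, 10, 8, 9, 2) → (-5, -9, 9, 3, -5, 0) → (1, -6, 6, 0, 11, 9))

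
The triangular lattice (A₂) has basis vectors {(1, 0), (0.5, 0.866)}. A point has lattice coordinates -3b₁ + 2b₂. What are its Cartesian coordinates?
(-2, 1.732)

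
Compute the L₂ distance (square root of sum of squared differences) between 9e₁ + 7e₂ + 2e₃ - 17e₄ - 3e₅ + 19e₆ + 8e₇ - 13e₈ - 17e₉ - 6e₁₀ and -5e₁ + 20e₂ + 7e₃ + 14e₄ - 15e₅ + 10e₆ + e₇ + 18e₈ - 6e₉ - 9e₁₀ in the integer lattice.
52.1153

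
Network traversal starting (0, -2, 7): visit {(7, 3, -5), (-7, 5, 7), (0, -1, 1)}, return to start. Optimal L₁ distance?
66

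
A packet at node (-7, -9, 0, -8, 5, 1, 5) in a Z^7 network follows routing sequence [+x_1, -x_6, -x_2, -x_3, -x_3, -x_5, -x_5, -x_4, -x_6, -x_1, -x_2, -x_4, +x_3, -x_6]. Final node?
(-7, -11, -1, -10, 3, -2, 5)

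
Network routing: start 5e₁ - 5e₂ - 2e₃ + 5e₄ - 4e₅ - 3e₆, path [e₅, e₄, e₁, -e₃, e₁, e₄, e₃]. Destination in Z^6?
(7, -5, -2, 7, -3, -3)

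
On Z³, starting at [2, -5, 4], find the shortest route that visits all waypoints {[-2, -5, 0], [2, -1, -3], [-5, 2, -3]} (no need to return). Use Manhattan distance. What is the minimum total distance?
29
(one optimal route: (2, -5, 4) → (-2, -5, 0) → (2, -1, -3) → (-5, 2, -3))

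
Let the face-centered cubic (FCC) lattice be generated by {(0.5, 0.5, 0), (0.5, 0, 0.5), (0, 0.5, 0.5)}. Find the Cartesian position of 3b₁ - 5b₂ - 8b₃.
(-1, -2.5, -6.5)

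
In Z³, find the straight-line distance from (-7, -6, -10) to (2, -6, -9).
9.05539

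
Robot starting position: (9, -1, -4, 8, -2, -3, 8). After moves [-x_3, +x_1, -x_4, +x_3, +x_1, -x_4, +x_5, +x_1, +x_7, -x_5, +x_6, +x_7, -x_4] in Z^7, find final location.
(12, -1, -4, 5, -2, -2, 10)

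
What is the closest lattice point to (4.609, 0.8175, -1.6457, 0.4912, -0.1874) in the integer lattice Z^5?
(5, 1, -2, 0, 0)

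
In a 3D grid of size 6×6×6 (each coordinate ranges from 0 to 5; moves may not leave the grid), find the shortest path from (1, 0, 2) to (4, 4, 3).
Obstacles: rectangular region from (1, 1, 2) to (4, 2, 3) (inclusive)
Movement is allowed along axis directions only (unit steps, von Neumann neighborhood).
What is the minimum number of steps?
10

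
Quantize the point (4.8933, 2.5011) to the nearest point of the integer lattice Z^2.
(5, 3)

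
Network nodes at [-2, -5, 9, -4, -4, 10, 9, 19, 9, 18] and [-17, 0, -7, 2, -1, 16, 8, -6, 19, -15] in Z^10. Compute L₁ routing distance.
120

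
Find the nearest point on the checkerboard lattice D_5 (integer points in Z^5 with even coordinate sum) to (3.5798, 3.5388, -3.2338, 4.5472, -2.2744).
(4, 4, -3, 5, -2)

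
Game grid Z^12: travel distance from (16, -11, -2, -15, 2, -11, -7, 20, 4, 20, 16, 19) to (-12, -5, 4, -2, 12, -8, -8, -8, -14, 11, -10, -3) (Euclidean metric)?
59.0254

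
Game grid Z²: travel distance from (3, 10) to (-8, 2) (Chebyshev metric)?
11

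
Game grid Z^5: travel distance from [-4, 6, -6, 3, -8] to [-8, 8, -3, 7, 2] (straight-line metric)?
12.0416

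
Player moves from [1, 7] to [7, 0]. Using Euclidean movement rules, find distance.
9.21954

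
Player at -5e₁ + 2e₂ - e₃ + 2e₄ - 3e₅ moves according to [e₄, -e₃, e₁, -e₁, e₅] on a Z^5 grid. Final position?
(-5, 2, -2, 3, -2)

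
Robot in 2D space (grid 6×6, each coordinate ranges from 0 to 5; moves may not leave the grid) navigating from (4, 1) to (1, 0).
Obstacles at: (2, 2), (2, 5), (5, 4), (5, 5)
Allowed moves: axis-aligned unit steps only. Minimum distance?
4
(one shortest path: (4, 1) → (3, 1) → (2, 1) → (1, 1) → (1, 0))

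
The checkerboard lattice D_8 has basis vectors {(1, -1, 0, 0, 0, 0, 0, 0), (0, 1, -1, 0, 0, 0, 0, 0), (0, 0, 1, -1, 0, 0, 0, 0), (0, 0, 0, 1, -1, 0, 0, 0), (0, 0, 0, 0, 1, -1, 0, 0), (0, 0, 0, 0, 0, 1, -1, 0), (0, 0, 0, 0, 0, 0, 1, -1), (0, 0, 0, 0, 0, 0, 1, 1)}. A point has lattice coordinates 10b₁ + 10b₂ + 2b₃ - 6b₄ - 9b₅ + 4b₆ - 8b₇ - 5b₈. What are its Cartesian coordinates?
(10, 0, -8, -8, -3, 13, -17, 3)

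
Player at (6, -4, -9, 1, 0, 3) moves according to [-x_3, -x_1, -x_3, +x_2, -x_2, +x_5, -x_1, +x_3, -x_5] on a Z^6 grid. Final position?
(4, -4, -10, 1, 0, 3)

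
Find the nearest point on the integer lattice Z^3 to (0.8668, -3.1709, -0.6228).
(1, -3, -1)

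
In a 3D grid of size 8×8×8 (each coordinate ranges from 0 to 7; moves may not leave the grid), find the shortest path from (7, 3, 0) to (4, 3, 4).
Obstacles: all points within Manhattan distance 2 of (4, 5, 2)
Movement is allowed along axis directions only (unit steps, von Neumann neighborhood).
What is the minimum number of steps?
7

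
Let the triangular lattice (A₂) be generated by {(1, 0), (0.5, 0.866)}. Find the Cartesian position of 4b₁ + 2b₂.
(5, 1.732)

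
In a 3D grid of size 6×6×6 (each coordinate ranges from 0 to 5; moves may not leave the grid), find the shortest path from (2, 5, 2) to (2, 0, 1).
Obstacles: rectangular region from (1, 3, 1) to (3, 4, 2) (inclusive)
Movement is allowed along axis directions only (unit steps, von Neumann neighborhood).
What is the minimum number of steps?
8
(one shortest path: (2, 5, 2) → (2, 5, 1) → (2, 5, 0) → (2, 4, 0) → (2, 3, 0) → (2, 2, 0) → (2, 1, 0) → (2, 0, 0) → (2, 0, 1))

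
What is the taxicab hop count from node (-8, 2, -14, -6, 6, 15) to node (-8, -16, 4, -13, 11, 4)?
59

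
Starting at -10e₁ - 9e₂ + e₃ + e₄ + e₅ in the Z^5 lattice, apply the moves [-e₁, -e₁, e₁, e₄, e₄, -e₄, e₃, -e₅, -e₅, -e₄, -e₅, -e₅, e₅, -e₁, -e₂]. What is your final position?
(-12, -10, 2, 1, -2)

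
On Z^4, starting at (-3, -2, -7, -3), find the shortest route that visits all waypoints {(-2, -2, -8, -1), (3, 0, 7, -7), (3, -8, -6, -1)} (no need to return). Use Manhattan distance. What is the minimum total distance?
44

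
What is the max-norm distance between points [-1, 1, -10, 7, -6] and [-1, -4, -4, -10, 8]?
17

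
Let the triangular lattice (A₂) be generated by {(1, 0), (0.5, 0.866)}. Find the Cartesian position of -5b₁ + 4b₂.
(-3, 3.464)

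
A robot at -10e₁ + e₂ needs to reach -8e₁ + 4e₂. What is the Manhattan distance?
5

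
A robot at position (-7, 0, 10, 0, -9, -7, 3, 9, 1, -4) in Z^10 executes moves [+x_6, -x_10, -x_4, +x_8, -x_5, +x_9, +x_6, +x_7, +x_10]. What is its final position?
(-7, 0, 10, -1, -10, -5, 4, 10, 2, -4)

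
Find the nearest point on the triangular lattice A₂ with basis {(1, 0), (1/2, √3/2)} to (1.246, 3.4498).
(1, 3.464)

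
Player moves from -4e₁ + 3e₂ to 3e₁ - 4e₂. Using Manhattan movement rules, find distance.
14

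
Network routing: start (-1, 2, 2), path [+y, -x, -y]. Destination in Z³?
(-2, 2, 2)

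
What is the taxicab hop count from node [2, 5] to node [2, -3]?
8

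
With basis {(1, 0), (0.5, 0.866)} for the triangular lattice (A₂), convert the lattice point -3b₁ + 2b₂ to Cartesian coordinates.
(-2, 1.732)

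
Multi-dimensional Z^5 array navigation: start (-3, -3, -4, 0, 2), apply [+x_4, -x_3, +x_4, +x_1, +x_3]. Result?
(-2, -3, -4, 2, 2)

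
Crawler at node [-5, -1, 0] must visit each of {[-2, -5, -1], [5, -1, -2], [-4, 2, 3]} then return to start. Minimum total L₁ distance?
44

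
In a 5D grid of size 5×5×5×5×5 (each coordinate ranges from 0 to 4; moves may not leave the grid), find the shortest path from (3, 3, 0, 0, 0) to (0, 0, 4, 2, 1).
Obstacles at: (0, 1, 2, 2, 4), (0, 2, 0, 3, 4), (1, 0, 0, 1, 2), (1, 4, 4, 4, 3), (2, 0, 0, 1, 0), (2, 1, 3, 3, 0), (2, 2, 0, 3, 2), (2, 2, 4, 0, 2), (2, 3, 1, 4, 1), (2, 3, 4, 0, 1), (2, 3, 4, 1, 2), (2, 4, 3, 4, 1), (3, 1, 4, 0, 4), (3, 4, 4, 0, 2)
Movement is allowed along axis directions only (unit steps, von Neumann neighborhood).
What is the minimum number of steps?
13
(one shortest path: (3, 3, 0, 0, 0) → (2, 3, 0, 0, 0) → (1, 3, 0, 0, 0) → (0, 3, 0, 0, 0) → (0, 2, 0, 0, 0) → (0, 1, 0, 0, 0) → (0, 0, 0, 0, 0) → (0, 0, 1, 0, 0) → (0, 0, 2, 0, 0) → (0, 0, 3, 0, 0) → (0, 0, 4, 0, 0) → (0, 0, 4, 1, 0) → (0, 0, 4, 2, 0) → (0, 0, 4, 2, 1))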